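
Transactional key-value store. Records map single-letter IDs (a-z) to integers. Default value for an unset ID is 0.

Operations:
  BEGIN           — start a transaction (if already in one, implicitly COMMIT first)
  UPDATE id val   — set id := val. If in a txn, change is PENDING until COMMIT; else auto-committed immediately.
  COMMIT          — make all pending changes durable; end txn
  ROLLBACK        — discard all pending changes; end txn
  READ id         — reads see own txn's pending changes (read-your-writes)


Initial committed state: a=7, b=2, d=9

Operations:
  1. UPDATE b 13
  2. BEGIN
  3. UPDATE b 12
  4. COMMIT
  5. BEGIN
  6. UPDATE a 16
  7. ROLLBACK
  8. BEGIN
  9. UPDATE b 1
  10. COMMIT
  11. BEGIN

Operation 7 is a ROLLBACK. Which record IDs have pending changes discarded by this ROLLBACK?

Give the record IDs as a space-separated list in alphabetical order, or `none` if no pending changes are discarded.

Initial committed: {a=7, b=2, d=9}
Op 1: UPDATE b=13 (auto-commit; committed b=13)
Op 2: BEGIN: in_txn=True, pending={}
Op 3: UPDATE b=12 (pending; pending now {b=12})
Op 4: COMMIT: merged ['b'] into committed; committed now {a=7, b=12, d=9}
Op 5: BEGIN: in_txn=True, pending={}
Op 6: UPDATE a=16 (pending; pending now {a=16})
Op 7: ROLLBACK: discarded pending ['a']; in_txn=False
Op 8: BEGIN: in_txn=True, pending={}
Op 9: UPDATE b=1 (pending; pending now {b=1})
Op 10: COMMIT: merged ['b'] into committed; committed now {a=7, b=1, d=9}
Op 11: BEGIN: in_txn=True, pending={}
ROLLBACK at op 7 discards: ['a']

Answer: a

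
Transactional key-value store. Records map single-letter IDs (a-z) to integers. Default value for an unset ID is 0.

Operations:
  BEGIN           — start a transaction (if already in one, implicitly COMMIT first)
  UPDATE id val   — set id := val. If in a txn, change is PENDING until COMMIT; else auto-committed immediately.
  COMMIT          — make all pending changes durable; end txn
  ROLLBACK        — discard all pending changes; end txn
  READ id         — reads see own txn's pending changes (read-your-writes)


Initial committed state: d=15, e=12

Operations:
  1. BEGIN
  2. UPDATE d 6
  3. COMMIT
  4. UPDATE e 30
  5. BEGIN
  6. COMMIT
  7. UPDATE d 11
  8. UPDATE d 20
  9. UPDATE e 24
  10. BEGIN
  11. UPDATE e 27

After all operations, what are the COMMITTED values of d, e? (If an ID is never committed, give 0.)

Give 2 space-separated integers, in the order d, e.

Initial committed: {d=15, e=12}
Op 1: BEGIN: in_txn=True, pending={}
Op 2: UPDATE d=6 (pending; pending now {d=6})
Op 3: COMMIT: merged ['d'] into committed; committed now {d=6, e=12}
Op 4: UPDATE e=30 (auto-commit; committed e=30)
Op 5: BEGIN: in_txn=True, pending={}
Op 6: COMMIT: merged [] into committed; committed now {d=6, e=30}
Op 7: UPDATE d=11 (auto-commit; committed d=11)
Op 8: UPDATE d=20 (auto-commit; committed d=20)
Op 9: UPDATE e=24 (auto-commit; committed e=24)
Op 10: BEGIN: in_txn=True, pending={}
Op 11: UPDATE e=27 (pending; pending now {e=27})
Final committed: {d=20, e=24}

Answer: 20 24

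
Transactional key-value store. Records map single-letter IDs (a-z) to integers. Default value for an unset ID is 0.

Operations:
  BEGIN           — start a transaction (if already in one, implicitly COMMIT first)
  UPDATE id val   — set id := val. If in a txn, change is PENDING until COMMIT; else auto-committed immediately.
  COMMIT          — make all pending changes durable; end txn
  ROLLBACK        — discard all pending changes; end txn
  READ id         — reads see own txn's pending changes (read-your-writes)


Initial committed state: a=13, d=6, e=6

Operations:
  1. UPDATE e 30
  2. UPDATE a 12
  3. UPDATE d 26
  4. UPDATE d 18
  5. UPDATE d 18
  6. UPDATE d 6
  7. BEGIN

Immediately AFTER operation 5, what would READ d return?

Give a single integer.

Answer: 18

Derivation:
Initial committed: {a=13, d=6, e=6}
Op 1: UPDATE e=30 (auto-commit; committed e=30)
Op 2: UPDATE a=12 (auto-commit; committed a=12)
Op 3: UPDATE d=26 (auto-commit; committed d=26)
Op 4: UPDATE d=18 (auto-commit; committed d=18)
Op 5: UPDATE d=18 (auto-commit; committed d=18)
After op 5: visible(d) = 18 (pending={}, committed={a=12, d=18, e=30})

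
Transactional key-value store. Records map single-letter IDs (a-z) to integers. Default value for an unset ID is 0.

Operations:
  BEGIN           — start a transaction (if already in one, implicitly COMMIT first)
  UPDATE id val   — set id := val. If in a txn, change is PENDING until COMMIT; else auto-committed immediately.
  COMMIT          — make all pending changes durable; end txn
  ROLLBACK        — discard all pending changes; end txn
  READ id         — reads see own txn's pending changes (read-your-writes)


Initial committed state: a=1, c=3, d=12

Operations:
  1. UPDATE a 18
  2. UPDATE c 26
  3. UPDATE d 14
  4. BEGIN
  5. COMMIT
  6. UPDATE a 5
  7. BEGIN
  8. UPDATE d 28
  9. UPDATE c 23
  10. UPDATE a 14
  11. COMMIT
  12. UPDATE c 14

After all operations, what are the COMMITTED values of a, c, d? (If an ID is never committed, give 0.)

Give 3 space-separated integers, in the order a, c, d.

Initial committed: {a=1, c=3, d=12}
Op 1: UPDATE a=18 (auto-commit; committed a=18)
Op 2: UPDATE c=26 (auto-commit; committed c=26)
Op 3: UPDATE d=14 (auto-commit; committed d=14)
Op 4: BEGIN: in_txn=True, pending={}
Op 5: COMMIT: merged [] into committed; committed now {a=18, c=26, d=14}
Op 6: UPDATE a=5 (auto-commit; committed a=5)
Op 7: BEGIN: in_txn=True, pending={}
Op 8: UPDATE d=28 (pending; pending now {d=28})
Op 9: UPDATE c=23 (pending; pending now {c=23, d=28})
Op 10: UPDATE a=14 (pending; pending now {a=14, c=23, d=28})
Op 11: COMMIT: merged ['a', 'c', 'd'] into committed; committed now {a=14, c=23, d=28}
Op 12: UPDATE c=14 (auto-commit; committed c=14)
Final committed: {a=14, c=14, d=28}

Answer: 14 14 28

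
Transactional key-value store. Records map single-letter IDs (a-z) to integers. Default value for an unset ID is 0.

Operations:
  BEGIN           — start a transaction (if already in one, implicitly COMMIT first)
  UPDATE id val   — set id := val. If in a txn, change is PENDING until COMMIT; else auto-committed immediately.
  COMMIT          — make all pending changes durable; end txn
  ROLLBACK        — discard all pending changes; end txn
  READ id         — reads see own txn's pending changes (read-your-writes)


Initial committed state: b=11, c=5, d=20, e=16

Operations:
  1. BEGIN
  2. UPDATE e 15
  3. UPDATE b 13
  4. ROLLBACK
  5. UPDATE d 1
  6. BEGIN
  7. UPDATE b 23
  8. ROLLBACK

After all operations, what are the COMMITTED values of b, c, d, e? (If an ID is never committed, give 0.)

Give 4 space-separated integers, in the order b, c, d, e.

Initial committed: {b=11, c=5, d=20, e=16}
Op 1: BEGIN: in_txn=True, pending={}
Op 2: UPDATE e=15 (pending; pending now {e=15})
Op 3: UPDATE b=13 (pending; pending now {b=13, e=15})
Op 4: ROLLBACK: discarded pending ['b', 'e']; in_txn=False
Op 5: UPDATE d=1 (auto-commit; committed d=1)
Op 6: BEGIN: in_txn=True, pending={}
Op 7: UPDATE b=23 (pending; pending now {b=23})
Op 8: ROLLBACK: discarded pending ['b']; in_txn=False
Final committed: {b=11, c=5, d=1, e=16}

Answer: 11 5 1 16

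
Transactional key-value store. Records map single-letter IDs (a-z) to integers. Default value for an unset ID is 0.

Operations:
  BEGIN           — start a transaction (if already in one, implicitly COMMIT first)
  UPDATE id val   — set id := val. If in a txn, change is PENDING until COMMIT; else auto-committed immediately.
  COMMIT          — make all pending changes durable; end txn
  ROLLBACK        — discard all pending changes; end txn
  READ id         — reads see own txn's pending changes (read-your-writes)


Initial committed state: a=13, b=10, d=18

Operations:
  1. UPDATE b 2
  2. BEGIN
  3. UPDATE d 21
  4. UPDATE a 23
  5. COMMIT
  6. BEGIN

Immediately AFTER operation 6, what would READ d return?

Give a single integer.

Initial committed: {a=13, b=10, d=18}
Op 1: UPDATE b=2 (auto-commit; committed b=2)
Op 2: BEGIN: in_txn=True, pending={}
Op 3: UPDATE d=21 (pending; pending now {d=21})
Op 4: UPDATE a=23 (pending; pending now {a=23, d=21})
Op 5: COMMIT: merged ['a', 'd'] into committed; committed now {a=23, b=2, d=21}
Op 6: BEGIN: in_txn=True, pending={}
After op 6: visible(d) = 21 (pending={}, committed={a=23, b=2, d=21})

Answer: 21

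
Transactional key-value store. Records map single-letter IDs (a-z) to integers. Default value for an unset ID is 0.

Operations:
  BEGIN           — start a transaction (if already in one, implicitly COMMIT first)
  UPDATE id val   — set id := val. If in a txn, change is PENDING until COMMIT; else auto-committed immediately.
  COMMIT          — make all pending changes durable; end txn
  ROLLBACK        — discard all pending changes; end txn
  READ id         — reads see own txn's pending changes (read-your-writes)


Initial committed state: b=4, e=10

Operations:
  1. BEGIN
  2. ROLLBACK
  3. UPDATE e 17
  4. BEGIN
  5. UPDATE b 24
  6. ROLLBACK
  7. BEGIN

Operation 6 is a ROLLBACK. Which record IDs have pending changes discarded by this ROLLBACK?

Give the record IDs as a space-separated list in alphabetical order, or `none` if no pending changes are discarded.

Answer: b

Derivation:
Initial committed: {b=4, e=10}
Op 1: BEGIN: in_txn=True, pending={}
Op 2: ROLLBACK: discarded pending []; in_txn=False
Op 3: UPDATE e=17 (auto-commit; committed e=17)
Op 4: BEGIN: in_txn=True, pending={}
Op 5: UPDATE b=24 (pending; pending now {b=24})
Op 6: ROLLBACK: discarded pending ['b']; in_txn=False
Op 7: BEGIN: in_txn=True, pending={}
ROLLBACK at op 6 discards: ['b']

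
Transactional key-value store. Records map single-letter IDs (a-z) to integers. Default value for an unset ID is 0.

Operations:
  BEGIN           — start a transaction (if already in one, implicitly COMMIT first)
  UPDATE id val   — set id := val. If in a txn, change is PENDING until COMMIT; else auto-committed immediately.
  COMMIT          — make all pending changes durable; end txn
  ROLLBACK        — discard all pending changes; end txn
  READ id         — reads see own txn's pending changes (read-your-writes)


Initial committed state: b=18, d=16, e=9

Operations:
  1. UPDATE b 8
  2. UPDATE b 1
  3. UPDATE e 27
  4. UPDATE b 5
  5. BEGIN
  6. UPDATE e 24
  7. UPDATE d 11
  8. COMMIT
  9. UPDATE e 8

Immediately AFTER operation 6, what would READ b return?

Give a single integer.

Initial committed: {b=18, d=16, e=9}
Op 1: UPDATE b=8 (auto-commit; committed b=8)
Op 2: UPDATE b=1 (auto-commit; committed b=1)
Op 3: UPDATE e=27 (auto-commit; committed e=27)
Op 4: UPDATE b=5 (auto-commit; committed b=5)
Op 5: BEGIN: in_txn=True, pending={}
Op 6: UPDATE e=24 (pending; pending now {e=24})
After op 6: visible(b) = 5 (pending={e=24}, committed={b=5, d=16, e=27})

Answer: 5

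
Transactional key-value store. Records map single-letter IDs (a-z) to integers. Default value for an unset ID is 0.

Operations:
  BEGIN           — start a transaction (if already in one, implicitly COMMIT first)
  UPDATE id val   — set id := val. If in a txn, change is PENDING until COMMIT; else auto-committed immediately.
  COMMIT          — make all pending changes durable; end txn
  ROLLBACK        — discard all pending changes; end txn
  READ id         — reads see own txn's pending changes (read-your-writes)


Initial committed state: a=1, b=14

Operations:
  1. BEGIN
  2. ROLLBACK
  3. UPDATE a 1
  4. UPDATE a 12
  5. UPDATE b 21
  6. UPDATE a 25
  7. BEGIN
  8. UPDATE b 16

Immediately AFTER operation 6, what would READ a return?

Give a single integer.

Initial committed: {a=1, b=14}
Op 1: BEGIN: in_txn=True, pending={}
Op 2: ROLLBACK: discarded pending []; in_txn=False
Op 3: UPDATE a=1 (auto-commit; committed a=1)
Op 4: UPDATE a=12 (auto-commit; committed a=12)
Op 5: UPDATE b=21 (auto-commit; committed b=21)
Op 6: UPDATE a=25 (auto-commit; committed a=25)
After op 6: visible(a) = 25 (pending={}, committed={a=25, b=21})

Answer: 25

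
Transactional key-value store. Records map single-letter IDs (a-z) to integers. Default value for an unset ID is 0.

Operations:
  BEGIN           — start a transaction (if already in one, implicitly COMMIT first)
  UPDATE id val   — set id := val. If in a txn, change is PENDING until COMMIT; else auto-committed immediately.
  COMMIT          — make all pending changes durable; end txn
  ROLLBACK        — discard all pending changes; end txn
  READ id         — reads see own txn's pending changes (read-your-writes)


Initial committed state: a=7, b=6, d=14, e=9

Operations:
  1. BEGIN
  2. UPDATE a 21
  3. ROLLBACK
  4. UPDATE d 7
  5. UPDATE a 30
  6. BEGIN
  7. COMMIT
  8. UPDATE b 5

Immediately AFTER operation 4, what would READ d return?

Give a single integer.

Initial committed: {a=7, b=6, d=14, e=9}
Op 1: BEGIN: in_txn=True, pending={}
Op 2: UPDATE a=21 (pending; pending now {a=21})
Op 3: ROLLBACK: discarded pending ['a']; in_txn=False
Op 4: UPDATE d=7 (auto-commit; committed d=7)
After op 4: visible(d) = 7 (pending={}, committed={a=7, b=6, d=7, e=9})

Answer: 7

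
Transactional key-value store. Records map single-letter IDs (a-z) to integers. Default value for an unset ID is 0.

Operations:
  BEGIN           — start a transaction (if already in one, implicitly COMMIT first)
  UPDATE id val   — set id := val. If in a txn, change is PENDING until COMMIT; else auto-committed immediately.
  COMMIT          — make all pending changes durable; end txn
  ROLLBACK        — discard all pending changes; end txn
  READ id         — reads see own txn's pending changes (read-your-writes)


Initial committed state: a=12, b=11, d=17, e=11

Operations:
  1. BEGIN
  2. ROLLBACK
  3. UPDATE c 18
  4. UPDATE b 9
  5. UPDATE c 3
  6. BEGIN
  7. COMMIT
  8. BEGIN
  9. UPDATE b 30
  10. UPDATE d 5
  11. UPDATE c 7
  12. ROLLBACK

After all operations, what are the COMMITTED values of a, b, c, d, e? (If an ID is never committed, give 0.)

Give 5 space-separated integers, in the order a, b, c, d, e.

Answer: 12 9 3 17 11

Derivation:
Initial committed: {a=12, b=11, d=17, e=11}
Op 1: BEGIN: in_txn=True, pending={}
Op 2: ROLLBACK: discarded pending []; in_txn=False
Op 3: UPDATE c=18 (auto-commit; committed c=18)
Op 4: UPDATE b=9 (auto-commit; committed b=9)
Op 5: UPDATE c=3 (auto-commit; committed c=3)
Op 6: BEGIN: in_txn=True, pending={}
Op 7: COMMIT: merged [] into committed; committed now {a=12, b=9, c=3, d=17, e=11}
Op 8: BEGIN: in_txn=True, pending={}
Op 9: UPDATE b=30 (pending; pending now {b=30})
Op 10: UPDATE d=5 (pending; pending now {b=30, d=5})
Op 11: UPDATE c=7 (pending; pending now {b=30, c=7, d=5})
Op 12: ROLLBACK: discarded pending ['b', 'c', 'd']; in_txn=False
Final committed: {a=12, b=9, c=3, d=17, e=11}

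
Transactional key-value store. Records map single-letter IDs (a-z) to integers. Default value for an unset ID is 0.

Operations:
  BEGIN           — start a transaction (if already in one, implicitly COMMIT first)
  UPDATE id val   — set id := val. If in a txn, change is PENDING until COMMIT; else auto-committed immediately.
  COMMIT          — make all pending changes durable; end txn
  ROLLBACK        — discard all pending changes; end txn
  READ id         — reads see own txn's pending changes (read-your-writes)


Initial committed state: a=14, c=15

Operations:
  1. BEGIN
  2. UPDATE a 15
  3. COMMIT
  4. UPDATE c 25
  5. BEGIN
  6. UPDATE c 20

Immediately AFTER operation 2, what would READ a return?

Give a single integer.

Answer: 15

Derivation:
Initial committed: {a=14, c=15}
Op 1: BEGIN: in_txn=True, pending={}
Op 2: UPDATE a=15 (pending; pending now {a=15})
After op 2: visible(a) = 15 (pending={a=15}, committed={a=14, c=15})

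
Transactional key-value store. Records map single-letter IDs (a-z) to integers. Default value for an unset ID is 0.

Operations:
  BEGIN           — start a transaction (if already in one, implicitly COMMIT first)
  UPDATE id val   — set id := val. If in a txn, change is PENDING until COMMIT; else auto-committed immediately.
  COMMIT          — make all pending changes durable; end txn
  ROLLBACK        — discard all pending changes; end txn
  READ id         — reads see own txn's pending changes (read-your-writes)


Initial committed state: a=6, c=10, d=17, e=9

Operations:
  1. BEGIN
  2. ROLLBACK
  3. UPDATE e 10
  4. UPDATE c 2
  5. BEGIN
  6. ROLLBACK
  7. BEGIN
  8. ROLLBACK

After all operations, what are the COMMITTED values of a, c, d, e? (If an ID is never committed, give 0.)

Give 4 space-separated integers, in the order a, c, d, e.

Answer: 6 2 17 10

Derivation:
Initial committed: {a=6, c=10, d=17, e=9}
Op 1: BEGIN: in_txn=True, pending={}
Op 2: ROLLBACK: discarded pending []; in_txn=False
Op 3: UPDATE e=10 (auto-commit; committed e=10)
Op 4: UPDATE c=2 (auto-commit; committed c=2)
Op 5: BEGIN: in_txn=True, pending={}
Op 6: ROLLBACK: discarded pending []; in_txn=False
Op 7: BEGIN: in_txn=True, pending={}
Op 8: ROLLBACK: discarded pending []; in_txn=False
Final committed: {a=6, c=2, d=17, e=10}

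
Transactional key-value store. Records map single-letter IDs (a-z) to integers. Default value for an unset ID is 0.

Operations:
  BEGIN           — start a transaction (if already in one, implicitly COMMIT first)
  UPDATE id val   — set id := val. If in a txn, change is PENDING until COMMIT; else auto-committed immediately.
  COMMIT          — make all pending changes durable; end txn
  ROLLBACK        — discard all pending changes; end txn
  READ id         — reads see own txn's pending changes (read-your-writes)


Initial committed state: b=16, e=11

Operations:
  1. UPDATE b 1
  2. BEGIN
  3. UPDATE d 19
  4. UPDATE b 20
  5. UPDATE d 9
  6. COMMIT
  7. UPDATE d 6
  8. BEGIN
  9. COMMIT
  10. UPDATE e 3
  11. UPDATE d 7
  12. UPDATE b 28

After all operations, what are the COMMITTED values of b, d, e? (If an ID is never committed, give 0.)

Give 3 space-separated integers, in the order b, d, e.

Initial committed: {b=16, e=11}
Op 1: UPDATE b=1 (auto-commit; committed b=1)
Op 2: BEGIN: in_txn=True, pending={}
Op 3: UPDATE d=19 (pending; pending now {d=19})
Op 4: UPDATE b=20 (pending; pending now {b=20, d=19})
Op 5: UPDATE d=9 (pending; pending now {b=20, d=9})
Op 6: COMMIT: merged ['b', 'd'] into committed; committed now {b=20, d=9, e=11}
Op 7: UPDATE d=6 (auto-commit; committed d=6)
Op 8: BEGIN: in_txn=True, pending={}
Op 9: COMMIT: merged [] into committed; committed now {b=20, d=6, e=11}
Op 10: UPDATE e=3 (auto-commit; committed e=3)
Op 11: UPDATE d=7 (auto-commit; committed d=7)
Op 12: UPDATE b=28 (auto-commit; committed b=28)
Final committed: {b=28, d=7, e=3}

Answer: 28 7 3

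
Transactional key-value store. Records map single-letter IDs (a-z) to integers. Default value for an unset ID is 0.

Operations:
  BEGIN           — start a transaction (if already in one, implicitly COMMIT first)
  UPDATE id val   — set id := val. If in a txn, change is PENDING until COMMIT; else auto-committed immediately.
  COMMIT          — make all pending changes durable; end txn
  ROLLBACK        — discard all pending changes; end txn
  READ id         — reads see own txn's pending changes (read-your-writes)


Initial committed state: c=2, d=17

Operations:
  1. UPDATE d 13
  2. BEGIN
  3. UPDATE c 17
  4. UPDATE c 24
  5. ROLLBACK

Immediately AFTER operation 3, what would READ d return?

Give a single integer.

Initial committed: {c=2, d=17}
Op 1: UPDATE d=13 (auto-commit; committed d=13)
Op 2: BEGIN: in_txn=True, pending={}
Op 3: UPDATE c=17 (pending; pending now {c=17})
After op 3: visible(d) = 13 (pending={c=17}, committed={c=2, d=13})

Answer: 13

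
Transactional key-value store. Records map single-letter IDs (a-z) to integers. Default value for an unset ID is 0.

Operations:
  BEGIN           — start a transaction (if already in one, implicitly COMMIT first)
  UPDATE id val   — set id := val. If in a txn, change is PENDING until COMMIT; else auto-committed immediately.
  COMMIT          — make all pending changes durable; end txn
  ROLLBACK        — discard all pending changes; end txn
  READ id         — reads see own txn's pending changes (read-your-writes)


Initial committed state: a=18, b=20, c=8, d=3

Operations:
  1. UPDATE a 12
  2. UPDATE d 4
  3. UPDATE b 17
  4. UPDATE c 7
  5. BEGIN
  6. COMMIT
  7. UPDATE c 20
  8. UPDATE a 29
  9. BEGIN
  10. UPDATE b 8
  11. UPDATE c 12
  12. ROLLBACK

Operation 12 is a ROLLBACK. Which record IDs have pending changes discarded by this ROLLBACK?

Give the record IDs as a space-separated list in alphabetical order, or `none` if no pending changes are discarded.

Answer: b c

Derivation:
Initial committed: {a=18, b=20, c=8, d=3}
Op 1: UPDATE a=12 (auto-commit; committed a=12)
Op 2: UPDATE d=4 (auto-commit; committed d=4)
Op 3: UPDATE b=17 (auto-commit; committed b=17)
Op 4: UPDATE c=7 (auto-commit; committed c=7)
Op 5: BEGIN: in_txn=True, pending={}
Op 6: COMMIT: merged [] into committed; committed now {a=12, b=17, c=7, d=4}
Op 7: UPDATE c=20 (auto-commit; committed c=20)
Op 8: UPDATE a=29 (auto-commit; committed a=29)
Op 9: BEGIN: in_txn=True, pending={}
Op 10: UPDATE b=8 (pending; pending now {b=8})
Op 11: UPDATE c=12 (pending; pending now {b=8, c=12})
Op 12: ROLLBACK: discarded pending ['b', 'c']; in_txn=False
ROLLBACK at op 12 discards: ['b', 'c']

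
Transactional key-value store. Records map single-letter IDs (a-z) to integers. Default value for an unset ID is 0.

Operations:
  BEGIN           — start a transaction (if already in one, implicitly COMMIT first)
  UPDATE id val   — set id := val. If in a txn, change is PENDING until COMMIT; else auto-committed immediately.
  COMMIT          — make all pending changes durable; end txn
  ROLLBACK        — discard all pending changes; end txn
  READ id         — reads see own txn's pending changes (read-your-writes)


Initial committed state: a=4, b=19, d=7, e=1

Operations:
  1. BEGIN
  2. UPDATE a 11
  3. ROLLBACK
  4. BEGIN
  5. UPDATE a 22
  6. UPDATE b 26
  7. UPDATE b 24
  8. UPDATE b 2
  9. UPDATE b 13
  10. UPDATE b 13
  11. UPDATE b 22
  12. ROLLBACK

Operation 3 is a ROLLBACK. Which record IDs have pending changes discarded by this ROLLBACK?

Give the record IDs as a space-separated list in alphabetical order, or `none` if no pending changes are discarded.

Answer: a

Derivation:
Initial committed: {a=4, b=19, d=7, e=1}
Op 1: BEGIN: in_txn=True, pending={}
Op 2: UPDATE a=11 (pending; pending now {a=11})
Op 3: ROLLBACK: discarded pending ['a']; in_txn=False
Op 4: BEGIN: in_txn=True, pending={}
Op 5: UPDATE a=22 (pending; pending now {a=22})
Op 6: UPDATE b=26 (pending; pending now {a=22, b=26})
Op 7: UPDATE b=24 (pending; pending now {a=22, b=24})
Op 8: UPDATE b=2 (pending; pending now {a=22, b=2})
Op 9: UPDATE b=13 (pending; pending now {a=22, b=13})
Op 10: UPDATE b=13 (pending; pending now {a=22, b=13})
Op 11: UPDATE b=22 (pending; pending now {a=22, b=22})
Op 12: ROLLBACK: discarded pending ['a', 'b']; in_txn=False
ROLLBACK at op 3 discards: ['a']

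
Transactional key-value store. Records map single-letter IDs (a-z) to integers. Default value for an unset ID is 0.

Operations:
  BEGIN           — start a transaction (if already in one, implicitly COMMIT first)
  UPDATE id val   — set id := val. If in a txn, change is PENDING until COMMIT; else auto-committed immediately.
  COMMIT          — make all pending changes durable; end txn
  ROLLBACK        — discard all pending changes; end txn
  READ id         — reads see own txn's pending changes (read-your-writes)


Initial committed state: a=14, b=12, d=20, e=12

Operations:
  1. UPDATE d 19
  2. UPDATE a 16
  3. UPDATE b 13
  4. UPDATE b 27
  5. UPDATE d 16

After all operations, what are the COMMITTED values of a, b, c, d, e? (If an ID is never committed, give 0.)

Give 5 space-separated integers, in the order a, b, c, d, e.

Answer: 16 27 0 16 12

Derivation:
Initial committed: {a=14, b=12, d=20, e=12}
Op 1: UPDATE d=19 (auto-commit; committed d=19)
Op 2: UPDATE a=16 (auto-commit; committed a=16)
Op 3: UPDATE b=13 (auto-commit; committed b=13)
Op 4: UPDATE b=27 (auto-commit; committed b=27)
Op 5: UPDATE d=16 (auto-commit; committed d=16)
Final committed: {a=16, b=27, d=16, e=12}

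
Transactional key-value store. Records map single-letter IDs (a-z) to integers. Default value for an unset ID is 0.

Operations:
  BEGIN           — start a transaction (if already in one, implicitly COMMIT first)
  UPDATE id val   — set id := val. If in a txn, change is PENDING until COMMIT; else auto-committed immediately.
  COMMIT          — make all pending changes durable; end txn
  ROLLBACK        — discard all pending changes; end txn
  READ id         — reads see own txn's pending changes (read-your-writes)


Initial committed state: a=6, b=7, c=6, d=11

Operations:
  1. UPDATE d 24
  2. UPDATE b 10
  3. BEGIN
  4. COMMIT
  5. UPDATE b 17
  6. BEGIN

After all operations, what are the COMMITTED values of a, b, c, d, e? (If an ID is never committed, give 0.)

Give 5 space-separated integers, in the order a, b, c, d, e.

Answer: 6 17 6 24 0

Derivation:
Initial committed: {a=6, b=7, c=6, d=11}
Op 1: UPDATE d=24 (auto-commit; committed d=24)
Op 2: UPDATE b=10 (auto-commit; committed b=10)
Op 3: BEGIN: in_txn=True, pending={}
Op 4: COMMIT: merged [] into committed; committed now {a=6, b=10, c=6, d=24}
Op 5: UPDATE b=17 (auto-commit; committed b=17)
Op 6: BEGIN: in_txn=True, pending={}
Final committed: {a=6, b=17, c=6, d=24}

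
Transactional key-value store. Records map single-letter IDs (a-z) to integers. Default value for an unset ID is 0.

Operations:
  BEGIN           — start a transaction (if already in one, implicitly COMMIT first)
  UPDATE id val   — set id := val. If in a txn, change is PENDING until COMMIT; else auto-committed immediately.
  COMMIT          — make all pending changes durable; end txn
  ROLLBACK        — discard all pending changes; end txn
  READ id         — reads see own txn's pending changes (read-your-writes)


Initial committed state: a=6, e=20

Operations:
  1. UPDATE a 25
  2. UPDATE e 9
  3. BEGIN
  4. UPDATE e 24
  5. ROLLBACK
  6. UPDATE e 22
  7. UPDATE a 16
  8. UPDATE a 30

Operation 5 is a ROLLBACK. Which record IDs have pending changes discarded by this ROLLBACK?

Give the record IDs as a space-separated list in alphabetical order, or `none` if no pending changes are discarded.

Initial committed: {a=6, e=20}
Op 1: UPDATE a=25 (auto-commit; committed a=25)
Op 2: UPDATE e=9 (auto-commit; committed e=9)
Op 3: BEGIN: in_txn=True, pending={}
Op 4: UPDATE e=24 (pending; pending now {e=24})
Op 5: ROLLBACK: discarded pending ['e']; in_txn=False
Op 6: UPDATE e=22 (auto-commit; committed e=22)
Op 7: UPDATE a=16 (auto-commit; committed a=16)
Op 8: UPDATE a=30 (auto-commit; committed a=30)
ROLLBACK at op 5 discards: ['e']

Answer: e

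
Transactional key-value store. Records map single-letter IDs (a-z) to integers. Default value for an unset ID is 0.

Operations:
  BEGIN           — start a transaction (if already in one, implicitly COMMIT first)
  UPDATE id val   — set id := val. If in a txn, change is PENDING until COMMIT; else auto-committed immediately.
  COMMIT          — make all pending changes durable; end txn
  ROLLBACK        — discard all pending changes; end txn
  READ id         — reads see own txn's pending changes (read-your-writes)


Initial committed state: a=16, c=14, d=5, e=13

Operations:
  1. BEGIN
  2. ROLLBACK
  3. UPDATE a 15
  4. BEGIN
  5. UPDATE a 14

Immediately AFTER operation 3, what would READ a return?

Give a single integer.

Answer: 15

Derivation:
Initial committed: {a=16, c=14, d=5, e=13}
Op 1: BEGIN: in_txn=True, pending={}
Op 2: ROLLBACK: discarded pending []; in_txn=False
Op 3: UPDATE a=15 (auto-commit; committed a=15)
After op 3: visible(a) = 15 (pending={}, committed={a=15, c=14, d=5, e=13})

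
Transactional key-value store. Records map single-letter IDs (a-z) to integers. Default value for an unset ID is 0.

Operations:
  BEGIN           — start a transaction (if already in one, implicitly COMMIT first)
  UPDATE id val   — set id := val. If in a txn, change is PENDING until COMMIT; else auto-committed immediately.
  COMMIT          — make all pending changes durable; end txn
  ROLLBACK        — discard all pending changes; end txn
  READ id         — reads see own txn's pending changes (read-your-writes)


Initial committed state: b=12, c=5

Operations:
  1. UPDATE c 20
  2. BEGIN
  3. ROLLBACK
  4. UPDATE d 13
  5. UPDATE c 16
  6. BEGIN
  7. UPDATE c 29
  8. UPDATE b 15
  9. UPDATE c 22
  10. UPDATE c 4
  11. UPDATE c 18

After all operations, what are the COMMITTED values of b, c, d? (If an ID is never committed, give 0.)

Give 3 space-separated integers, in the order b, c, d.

Answer: 12 16 13

Derivation:
Initial committed: {b=12, c=5}
Op 1: UPDATE c=20 (auto-commit; committed c=20)
Op 2: BEGIN: in_txn=True, pending={}
Op 3: ROLLBACK: discarded pending []; in_txn=False
Op 4: UPDATE d=13 (auto-commit; committed d=13)
Op 5: UPDATE c=16 (auto-commit; committed c=16)
Op 6: BEGIN: in_txn=True, pending={}
Op 7: UPDATE c=29 (pending; pending now {c=29})
Op 8: UPDATE b=15 (pending; pending now {b=15, c=29})
Op 9: UPDATE c=22 (pending; pending now {b=15, c=22})
Op 10: UPDATE c=4 (pending; pending now {b=15, c=4})
Op 11: UPDATE c=18 (pending; pending now {b=15, c=18})
Final committed: {b=12, c=16, d=13}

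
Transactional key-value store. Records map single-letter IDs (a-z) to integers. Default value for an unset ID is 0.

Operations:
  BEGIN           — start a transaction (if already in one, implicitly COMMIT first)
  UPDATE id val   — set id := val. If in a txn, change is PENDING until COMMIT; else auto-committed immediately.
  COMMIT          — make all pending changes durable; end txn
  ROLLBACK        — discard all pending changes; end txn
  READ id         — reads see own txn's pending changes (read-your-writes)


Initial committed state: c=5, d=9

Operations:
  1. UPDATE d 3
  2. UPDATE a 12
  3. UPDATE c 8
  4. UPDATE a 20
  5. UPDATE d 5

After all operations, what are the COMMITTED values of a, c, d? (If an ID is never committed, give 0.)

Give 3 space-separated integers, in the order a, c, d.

Answer: 20 8 5

Derivation:
Initial committed: {c=5, d=9}
Op 1: UPDATE d=3 (auto-commit; committed d=3)
Op 2: UPDATE a=12 (auto-commit; committed a=12)
Op 3: UPDATE c=8 (auto-commit; committed c=8)
Op 4: UPDATE a=20 (auto-commit; committed a=20)
Op 5: UPDATE d=5 (auto-commit; committed d=5)
Final committed: {a=20, c=8, d=5}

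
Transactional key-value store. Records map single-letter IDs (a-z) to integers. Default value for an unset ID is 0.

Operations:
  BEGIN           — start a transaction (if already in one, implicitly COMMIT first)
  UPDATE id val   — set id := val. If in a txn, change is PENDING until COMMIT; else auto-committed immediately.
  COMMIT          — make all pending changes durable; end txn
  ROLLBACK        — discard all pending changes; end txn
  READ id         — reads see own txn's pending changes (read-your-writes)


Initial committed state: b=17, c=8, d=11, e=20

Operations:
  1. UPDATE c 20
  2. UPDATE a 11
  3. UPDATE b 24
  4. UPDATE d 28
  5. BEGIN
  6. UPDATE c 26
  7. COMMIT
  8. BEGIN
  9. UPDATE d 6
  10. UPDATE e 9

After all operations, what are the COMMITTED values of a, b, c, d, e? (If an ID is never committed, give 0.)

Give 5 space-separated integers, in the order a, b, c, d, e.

Initial committed: {b=17, c=8, d=11, e=20}
Op 1: UPDATE c=20 (auto-commit; committed c=20)
Op 2: UPDATE a=11 (auto-commit; committed a=11)
Op 3: UPDATE b=24 (auto-commit; committed b=24)
Op 4: UPDATE d=28 (auto-commit; committed d=28)
Op 5: BEGIN: in_txn=True, pending={}
Op 6: UPDATE c=26 (pending; pending now {c=26})
Op 7: COMMIT: merged ['c'] into committed; committed now {a=11, b=24, c=26, d=28, e=20}
Op 8: BEGIN: in_txn=True, pending={}
Op 9: UPDATE d=6 (pending; pending now {d=6})
Op 10: UPDATE e=9 (pending; pending now {d=6, e=9})
Final committed: {a=11, b=24, c=26, d=28, e=20}

Answer: 11 24 26 28 20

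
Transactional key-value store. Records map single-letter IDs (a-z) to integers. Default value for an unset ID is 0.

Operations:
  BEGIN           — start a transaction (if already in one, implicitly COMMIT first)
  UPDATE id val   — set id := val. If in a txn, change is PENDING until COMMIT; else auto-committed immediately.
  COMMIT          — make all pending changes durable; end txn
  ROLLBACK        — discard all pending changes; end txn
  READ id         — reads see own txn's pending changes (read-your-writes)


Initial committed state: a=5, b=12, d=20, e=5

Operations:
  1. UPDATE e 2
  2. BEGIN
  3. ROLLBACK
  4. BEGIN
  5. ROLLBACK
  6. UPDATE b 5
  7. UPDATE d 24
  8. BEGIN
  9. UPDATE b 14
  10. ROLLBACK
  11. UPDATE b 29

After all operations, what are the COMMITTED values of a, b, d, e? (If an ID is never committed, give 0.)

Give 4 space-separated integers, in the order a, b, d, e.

Answer: 5 29 24 2

Derivation:
Initial committed: {a=5, b=12, d=20, e=5}
Op 1: UPDATE e=2 (auto-commit; committed e=2)
Op 2: BEGIN: in_txn=True, pending={}
Op 3: ROLLBACK: discarded pending []; in_txn=False
Op 4: BEGIN: in_txn=True, pending={}
Op 5: ROLLBACK: discarded pending []; in_txn=False
Op 6: UPDATE b=5 (auto-commit; committed b=5)
Op 7: UPDATE d=24 (auto-commit; committed d=24)
Op 8: BEGIN: in_txn=True, pending={}
Op 9: UPDATE b=14 (pending; pending now {b=14})
Op 10: ROLLBACK: discarded pending ['b']; in_txn=False
Op 11: UPDATE b=29 (auto-commit; committed b=29)
Final committed: {a=5, b=29, d=24, e=2}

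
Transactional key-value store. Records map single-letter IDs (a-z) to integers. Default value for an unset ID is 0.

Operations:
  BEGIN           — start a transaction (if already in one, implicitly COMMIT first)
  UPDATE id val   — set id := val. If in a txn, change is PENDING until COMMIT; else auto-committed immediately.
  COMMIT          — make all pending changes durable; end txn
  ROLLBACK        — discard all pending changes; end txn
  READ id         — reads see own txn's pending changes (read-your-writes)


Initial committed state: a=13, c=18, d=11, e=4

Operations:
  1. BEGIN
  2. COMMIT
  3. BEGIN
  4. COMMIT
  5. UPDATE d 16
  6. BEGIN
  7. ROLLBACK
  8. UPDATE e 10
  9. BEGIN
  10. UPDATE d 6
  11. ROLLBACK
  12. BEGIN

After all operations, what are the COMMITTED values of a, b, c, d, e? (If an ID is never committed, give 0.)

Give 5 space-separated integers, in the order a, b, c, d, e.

Initial committed: {a=13, c=18, d=11, e=4}
Op 1: BEGIN: in_txn=True, pending={}
Op 2: COMMIT: merged [] into committed; committed now {a=13, c=18, d=11, e=4}
Op 3: BEGIN: in_txn=True, pending={}
Op 4: COMMIT: merged [] into committed; committed now {a=13, c=18, d=11, e=4}
Op 5: UPDATE d=16 (auto-commit; committed d=16)
Op 6: BEGIN: in_txn=True, pending={}
Op 7: ROLLBACK: discarded pending []; in_txn=False
Op 8: UPDATE e=10 (auto-commit; committed e=10)
Op 9: BEGIN: in_txn=True, pending={}
Op 10: UPDATE d=6 (pending; pending now {d=6})
Op 11: ROLLBACK: discarded pending ['d']; in_txn=False
Op 12: BEGIN: in_txn=True, pending={}
Final committed: {a=13, c=18, d=16, e=10}

Answer: 13 0 18 16 10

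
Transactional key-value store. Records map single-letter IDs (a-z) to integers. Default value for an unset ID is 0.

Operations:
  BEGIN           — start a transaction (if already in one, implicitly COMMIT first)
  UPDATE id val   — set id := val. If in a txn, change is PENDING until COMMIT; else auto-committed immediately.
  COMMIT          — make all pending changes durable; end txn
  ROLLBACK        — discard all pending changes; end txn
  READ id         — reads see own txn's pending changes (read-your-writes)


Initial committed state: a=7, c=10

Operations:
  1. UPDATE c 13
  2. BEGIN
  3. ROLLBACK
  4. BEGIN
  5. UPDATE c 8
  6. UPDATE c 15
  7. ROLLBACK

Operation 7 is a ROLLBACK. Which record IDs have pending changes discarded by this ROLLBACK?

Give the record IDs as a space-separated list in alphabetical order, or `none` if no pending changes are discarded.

Answer: c

Derivation:
Initial committed: {a=7, c=10}
Op 1: UPDATE c=13 (auto-commit; committed c=13)
Op 2: BEGIN: in_txn=True, pending={}
Op 3: ROLLBACK: discarded pending []; in_txn=False
Op 4: BEGIN: in_txn=True, pending={}
Op 5: UPDATE c=8 (pending; pending now {c=8})
Op 6: UPDATE c=15 (pending; pending now {c=15})
Op 7: ROLLBACK: discarded pending ['c']; in_txn=False
ROLLBACK at op 7 discards: ['c']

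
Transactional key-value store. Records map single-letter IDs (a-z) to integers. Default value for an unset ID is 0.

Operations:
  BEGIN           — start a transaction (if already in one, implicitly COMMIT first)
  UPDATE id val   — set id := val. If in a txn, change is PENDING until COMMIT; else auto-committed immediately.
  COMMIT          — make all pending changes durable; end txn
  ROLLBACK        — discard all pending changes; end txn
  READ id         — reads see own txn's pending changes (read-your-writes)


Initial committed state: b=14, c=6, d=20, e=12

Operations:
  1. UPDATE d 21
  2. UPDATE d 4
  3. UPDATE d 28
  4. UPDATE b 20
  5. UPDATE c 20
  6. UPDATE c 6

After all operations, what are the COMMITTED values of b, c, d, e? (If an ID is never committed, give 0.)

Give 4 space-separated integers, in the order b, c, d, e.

Answer: 20 6 28 12

Derivation:
Initial committed: {b=14, c=6, d=20, e=12}
Op 1: UPDATE d=21 (auto-commit; committed d=21)
Op 2: UPDATE d=4 (auto-commit; committed d=4)
Op 3: UPDATE d=28 (auto-commit; committed d=28)
Op 4: UPDATE b=20 (auto-commit; committed b=20)
Op 5: UPDATE c=20 (auto-commit; committed c=20)
Op 6: UPDATE c=6 (auto-commit; committed c=6)
Final committed: {b=20, c=6, d=28, e=12}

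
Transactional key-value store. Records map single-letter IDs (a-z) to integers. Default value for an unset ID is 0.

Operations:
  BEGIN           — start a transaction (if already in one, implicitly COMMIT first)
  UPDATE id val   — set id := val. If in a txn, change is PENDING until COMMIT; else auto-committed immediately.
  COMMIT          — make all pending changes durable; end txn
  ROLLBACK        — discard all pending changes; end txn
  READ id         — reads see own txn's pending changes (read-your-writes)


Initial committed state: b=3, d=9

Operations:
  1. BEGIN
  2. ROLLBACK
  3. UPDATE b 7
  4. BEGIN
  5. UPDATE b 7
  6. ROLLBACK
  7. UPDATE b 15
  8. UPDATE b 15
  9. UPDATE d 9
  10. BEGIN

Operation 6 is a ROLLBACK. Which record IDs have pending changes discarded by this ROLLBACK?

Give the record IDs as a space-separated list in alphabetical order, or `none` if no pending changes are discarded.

Answer: b

Derivation:
Initial committed: {b=3, d=9}
Op 1: BEGIN: in_txn=True, pending={}
Op 2: ROLLBACK: discarded pending []; in_txn=False
Op 3: UPDATE b=7 (auto-commit; committed b=7)
Op 4: BEGIN: in_txn=True, pending={}
Op 5: UPDATE b=7 (pending; pending now {b=7})
Op 6: ROLLBACK: discarded pending ['b']; in_txn=False
Op 7: UPDATE b=15 (auto-commit; committed b=15)
Op 8: UPDATE b=15 (auto-commit; committed b=15)
Op 9: UPDATE d=9 (auto-commit; committed d=9)
Op 10: BEGIN: in_txn=True, pending={}
ROLLBACK at op 6 discards: ['b']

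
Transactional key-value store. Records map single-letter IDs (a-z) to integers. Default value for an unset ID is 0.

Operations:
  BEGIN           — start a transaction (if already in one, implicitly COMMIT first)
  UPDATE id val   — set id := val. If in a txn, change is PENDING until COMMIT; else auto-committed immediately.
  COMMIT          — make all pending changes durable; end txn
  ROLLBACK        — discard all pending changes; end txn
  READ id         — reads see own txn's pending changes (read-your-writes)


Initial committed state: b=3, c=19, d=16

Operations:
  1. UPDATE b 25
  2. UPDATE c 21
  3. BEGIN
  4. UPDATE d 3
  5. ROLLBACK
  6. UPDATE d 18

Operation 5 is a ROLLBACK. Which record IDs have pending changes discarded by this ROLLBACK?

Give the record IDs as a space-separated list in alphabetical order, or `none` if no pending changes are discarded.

Answer: d

Derivation:
Initial committed: {b=3, c=19, d=16}
Op 1: UPDATE b=25 (auto-commit; committed b=25)
Op 2: UPDATE c=21 (auto-commit; committed c=21)
Op 3: BEGIN: in_txn=True, pending={}
Op 4: UPDATE d=3 (pending; pending now {d=3})
Op 5: ROLLBACK: discarded pending ['d']; in_txn=False
Op 6: UPDATE d=18 (auto-commit; committed d=18)
ROLLBACK at op 5 discards: ['d']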